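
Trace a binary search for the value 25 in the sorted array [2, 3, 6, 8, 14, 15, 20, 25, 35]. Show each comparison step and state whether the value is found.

Binary search for 25 in [2, 3, 6, 8, 14, 15, 20, 25, 35]:

lo=0, hi=8, mid=4, arr[mid]=14 -> 14 < 25, search right half
lo=5, hi=8, mid=6, arr[mid]=20 -> 20 < 25, search right half
lo=7, hi=8, mid=7, arr[mid]=25 -> Found target at index 7!

Binary search finds 25 at index 7 after 3 comparisons. The search repeatedly halves the search space by comparing with the middle element.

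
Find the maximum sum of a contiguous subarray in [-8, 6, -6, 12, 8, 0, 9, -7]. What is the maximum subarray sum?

Using Kadane's algorithm on [-8, 6, -6, 12, 8, 0, 9, -7]:

Scanning through the array:
Position 1 (value 6): max_ending_here = 6, max_so_far = 6
Position 2 (value -6): max_ending_here = 0, max_so_far = 6
Position 3 (value 12): max_ending_here = 12, max_so_far = 12
Position 4 (value 8): max_ending_here = 20, max_so_far = 20
Position 5 (value 0): max_ending_here = 20, max_so_far = 20
Position 6 (value 9): max_ending_here = 29, max_so_far = 29
Position 7 (value -7): max_ending_here = 22, max_so_far = 29

Maximum subarray: [6, -6, 12, 8, 0, 9]
Maximum sum: 29

The maximum subarray is [6, -6, 12, 8, 0, 9] with sum 29. This subarray runs from index 1 to index 6.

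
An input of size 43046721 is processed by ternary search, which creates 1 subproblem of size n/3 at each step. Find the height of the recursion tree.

For divide and conquer with division factor 3:

Problem sizes at each level:
Level 0: 43046721
Level 1: 14348907
Level 2: 4782969
Level 3: 1594323
Level 4: 531441
Level 5: 177147
Level 6: 59049
Level 7: 19683
Level 8: 6561
Level 9: 2187
Level 10: 729
Level 11: 243
Level 12: 81
Level 13: 27
Level 14: 9
Level 15: 3
Level 16: 1

The root is level 0 and the size-1 base case is level 16 (the tree spans levels 0 through 16, i.e. 17 levels counting the root), so the depth is the number of divisions: log_3(43046721) = 16

The recursion tree depth is log_3(43046721) = 16. At each level, the problem size is divided by 3, so it takes 16 divisions to reduce to a base case of size 1. The algorithm makes 1 recursive call at each level.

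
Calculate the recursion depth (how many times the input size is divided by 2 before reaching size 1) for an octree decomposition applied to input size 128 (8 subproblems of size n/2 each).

For divide and conquer with division factor 2:

Problem sizes at each level:
Level 0: 128
Level 1: 64
Level 2: 32
Level 3: 16
Level 4: 8
Level 5: 4
Level 6: 2
Level 7: 1

The root is level 0 and the size-1 base case is level 7 (the tree spans levels 0 through 7, i.e. 8 levels counting the root), so the depth is the number of divisions: log_2(128) = 7

The recursion tree depth is log_2(128) = 7. At each level, the problem size is divided by 2, so it takes 7 divisions to reduce to a base case of size 1. The algorithm makes 8 recursive calls at each level.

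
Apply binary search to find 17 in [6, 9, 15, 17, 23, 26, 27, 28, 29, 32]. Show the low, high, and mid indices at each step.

Binary search for 17 in [6, 9, 15, 17, 23, 26, 27, 28, 29, 32]:

lo=0, hi=9, mid=4, arr[mid]=23 -> 23 > 17, search left half
lo=0, hi=3, mid=1, arr[mid]=9 -> 9 < 17, search right half
lo=2, hi=3, mid=2, arr[mid]=15 -> 15 < 17, search right half
lo=3, hi=3, mid=3, arr[mid]=17 -> Found target at index 3!

Binary search finds 17 at index 3 after 4 comparisons. The search repeatedly halves the search space by comparing with the middle element.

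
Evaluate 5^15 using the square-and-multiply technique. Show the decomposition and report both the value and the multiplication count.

Computing 5^15 by squaring (build up from 5^1; each line after the first costs one multiplication):

5^1 = 5
5^2 = (5^1)^2 = 5^2 = 25
5^3 = 5 * 5^2 = 5 * 25 = 125
5^6 = (5^3)^2 = 125^2 = 15625
5^7 = 5 * 5^6 = 5 * 15625 = 78125
5^14 = (5^7)^2 = 78125^2 = 6103515625
5^15 = 5 * 5^14 = 5 * 6103515625 = 30517578125

Result: 30517578125
Multiplications needed: 6 (6 lines after 5^1)

5^15 = 30517578125. Using exponentiation by squaring, this requires 6 multiplications. The key idea: if the exponent is even, square the half-power; if odd, multiply by the base once.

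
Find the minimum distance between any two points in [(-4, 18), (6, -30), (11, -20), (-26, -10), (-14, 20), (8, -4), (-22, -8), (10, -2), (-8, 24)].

Computing all pairwise distances among 9 points:

d((-4, 18), (6, -30)) = 49.0306
d((-4, 18), (11, -20)) = 40.8534
d((-4, 18), (-26, -10)) = 35.609
d((-4, 18), (-14, 20)) = 10.198
d((-4, 18), (8, -4)) = 25.0599
d((-4, 18), (-22, -8)) = 31.6228
d((-4, 18), (10, -2)) = 24.4131
d((-4, 18), (-8, 24)) = 7.2111
d((6, -30), (11, -20)) = 11.1803
d((6, -30), (-26, -10)) = 37.7359
d((6, -30), (-14, 20)) = 53.8516
d((6, -30), (8, -4)) = 26.0768
d((6, -30), (-22, -8)) = 35.609
d((6, -30), (10, -2)) = 28.2843
d((6, -30), (-8, 24)) = 55.7853
d((11, -20), (-26, -10)) = 38.3275
d((11, -20), (-14, 20)) = 47.1699
d((11, -20), (8, -4)) = 16.2788
d((11, -20), (-22, -8)) = 35.1141
d((11, -20), (10, -2)) = 18.0278
d((11, -20), (-8, 24)) = 47.927
d((-26, -10), (-14, 20)) = 32.311
d((-26, -10), (8, -4)) = 34.5254
d((-26, -10), (-22, -8)) = 4.4721
d((-26, -10), (10, -2)) = 36.8782
d((-26, -10), (-8, 24)) = 38.4708
d((-14, 20), (8, -4)) = 32.5576
d((-14, 20), (-22, -8)) = 29.1204
d((-14, 20), (10, -2)) = 32.5576
d((-14, 20), (-8, 24)) = 7.2111
d((8, -4), (-22, -8)) = 30.2655
d((8, -4), (10, -2)) = 2.8284 <-- minimum
d((8, -4), (-8, 24)) = 32.249
d((-22, -8), (10, -2)) = 32.5576
d((-22, -8), (-8, 24)) = 34.9285
d((10, -2), (-8, 24)) = 31.6228

Closest pair: (8, -4) and (10, -2) with distance 2.8284

The closest pair is (8, -4) and (10, -2) with Euclidean distance 2.8284. For 9 points, brute-force pairwise comparison is shown above. For large n, the divide-and-conquer algorithm (sort by x, recurse on halves, check the dividing strip) achieves O(n log n).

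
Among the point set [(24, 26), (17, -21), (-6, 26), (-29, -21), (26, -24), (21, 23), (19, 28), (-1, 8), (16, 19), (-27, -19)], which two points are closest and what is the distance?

Computing all pairwise distances among 10 points:

d((24, 26), (17, -21)) = 47.5184
d((24, 26), (-6, 26)) = 30.0
d((24, 26), (-29, -21)) = 70.8378
d((24, 26), (26, -24)) = 50.04
d((24, 26), (21, 23)) = 4.2426
d((24, 26), (19, 28)) = 5.3852
d((24, 26), (-1, 8)) = 30.8058
d((24, 26), (16, 19)) = 10.6301
d((24, 26), (-27, -19)) = 68.0147
d((17, -21), (-6, 26)) = 52.3259
d((17, -21), (-29, -21)) = 46.0
d((17, -21), (26, -24)) = 9.4868
d((17, -21), (21, 23)) = 44.1814
d((17, -21), (19, 28)) = 49.0408
d((17, -21), (-1, 8)) = 34.1321
d((17, -21), (16, 19)) = 40.0125
d((17, -21), (-27, -19)) = 44.0454
d((-6, 26), (-29, -21)) = 52.3259
d((-6, 26), (26, -24)) = 59.3633
d((-6, 26), (21, 23)) = 27.1662
d((-6, 26), (19, 28)) = 25.0799
d((-6, 26), (-1, 8)) = 18.6815
d((-6, 26), (16, 19)) = 23.0868
d((-6, 26), (-27, -19)) = 49.6588
d((-29, -21), (26, -24)) = 55.0818
d((-29, -21), (21, 23)) = 66.6033
d((-29, -21), (19, 28)) = 68.593
d((-29, -21), (-1, 8)) = 40.3113
d((-29, -21), (16, 19)) = 60.208
d((-29, -21), (-27, -19)) = 2.8284 <-- minimum
d((26, -24), (21, 23)) = 47.2652
d((26, -24), (19, 28)) = 52.469
d((26, -24), (-1, 8)) = 41.8688
d((26, -24), (16, 19)) = 44.1475
d((26, -24), (-27, -19)) = 53.2353
d((21, 23), (19, 28)) = 5.3852
d((21, 23), (-1, 8)) = 26.6271
d((21, 23), (16, 19)) = 6.4031
d((21, 23), (-27, -19)) = 63.7809
d((19, 28), (-1, 8)) = 28.2843
d((19, 28), (16, 19)) = 9.4868
d((19, 28), (-27, -19)) = 65.7647
d((-1, 8), (16, 19)) = 20.2485
d((-1, 8), (-27, -19)) = 37.4833
d((16, 19), (-27, -19)) = 57.3847

Closest pair: (-29, -21) and (-27, -19) with distance 2.8284

The closest pair is (-29, -21) and (-27, -19) with Euclidean distance 2.8284. For 10 points, brute-force pairwise comparison is shown above. For large n, the divide-and-conquer algorithm (sort by x, recurse on halves, check the dividing strip) achieves O(n log n).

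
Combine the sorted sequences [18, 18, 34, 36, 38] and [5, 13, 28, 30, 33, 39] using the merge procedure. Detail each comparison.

Merging process:

Compare 18 vs 5: take 5 from right. Merged: [5]
Compare 18 vs 13: take 13 from right. Merged: [5, 13]
Compare 18 vs 28: take 18 from left. Merged: [5, 13, 18]
Compare 18 vs 28: take 18 from left. Merged: [5, 13, 18, 18]
Compare 34 vs 28: take 28 from right. Merged: [5, 13, 18, 18, 28]
Compare 34 vs 30: take 30 from right. Merged: [5, 13, 18, 18, 28, 30]
Compare 34 vs 33: take 33 from right. Merged: [5, 13, 18, 18, 28, 30, 33]
Compare 34 vs 39: take 34 from left. Merged: [5, 13, 18, 18, 28, 30, 33, 34]
Compare 36 vs 39: take 36 from left. Merged: [5, 13, 18, 18, 28, 30, 33, 34, 36]
Compare 38 vs 39: take 38 from left. Merged: [5, 13, 18, 18, 28, 30, 33, 34, 36, 38]
Append remaining from right: [39]. Merged: [5, 13, 18, 18, 28, 30, 33, 34, 36, 38, 39]

Final merged array: [5, 13, 18, 18, 28, 30, 33, 34, 36, 38, 39]
Total comparisons: 10

The merged array is [5, 13, 18, 18, 28, 30, 33, 34, 36, 38, 39], requiring 10 comparisons. The merge step runs in O(n) time where n is the total number of elements.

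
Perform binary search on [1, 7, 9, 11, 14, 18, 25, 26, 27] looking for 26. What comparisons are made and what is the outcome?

Binary search for 26 in [1, 7, 9, 11, 14, 18, 25, 26, 27]:

lo=0, hi=8, mid=4, arr[mid]=14 -> 14 < 26, search right half
lo=5, hi=8, mid=6, arr[mid]=25 -> 25 < 26, search right half
lo=7, hi=8, mid=7, arr[mid]=26 -> Found target at index 7!

Binary search finds 26 at index 7 after 3 comparisons. The search repeatedly halves the search space by comparing with the middle element.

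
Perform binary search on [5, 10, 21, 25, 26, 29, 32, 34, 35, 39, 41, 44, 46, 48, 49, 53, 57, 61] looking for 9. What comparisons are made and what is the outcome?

Binary search for 9 in [5, 10, 21, 25, 26, 29, 32, 34, 35, 39, 41, 44, 46, 48, 49, 53, 57, 61]:

lo=0, hi=17, mid=8, arr[mid]=35 -> 35 > 9, search left half
lo=0, hi=7, mid=3, arr[mid]=25 -> 25 > 9, search left half
lo=0, hi=2, mid=1, arr[mid]=10 -> 10 > 9, search left half
lo=0, hi=0, mid=0, arr[mid]=5 -> 5 < 9, search right half
lo=1 > hi=0, target 9 not found

Binary search determines that 9 is not in the array after 4 comparisons. The search space was exhausted without finding the target.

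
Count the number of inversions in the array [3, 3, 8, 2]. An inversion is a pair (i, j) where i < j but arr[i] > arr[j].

Finding inversions in [3, 3, 8, 2]:

(0, 3): arr[0]=3 > arr[3]=2
(1, 3): arr[1]=3 > arr[3]=2
(2, 3): arr[2]=8 > arr[3]=2

Total inversions: 3

The array has 3 inversion(s): (0,3), (1,3), (2,3). Each pair (i,j) satisfies i < j and arr[i] > arr[j].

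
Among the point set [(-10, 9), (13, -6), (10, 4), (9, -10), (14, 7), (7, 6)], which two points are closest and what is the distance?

Computing all pairwise distances among 6 points:

d((-10, 9), (13, -6)) = 27.4591
d((-10, 9), (10, 4)) = 20.6155
d((-10, 9), (9, -10)) = 26.8701
d((-10, 9), (14, 7)) = 24.0832
d((-10, 9), (7, 6)) = 17.2627
d((13, -6), (10, 4)) = 10.4403
d((13, -6), (9, -10)) = 5.6569
d((13, -6), (14, 7)) = 13.0384
d((13, -6), (7, 6)) = 13.4164
d((10, 4), (9, -10)) = 14.0357
d((10, 4), (14, 7)) = 5.0
d((10, 4), (7, 6)) = 3.6056 <-- minimum
d((9, -10), (14, 7)) = 17.72
d((9, -10), (7, 6)) = 16.1245
d((14, 7), (7, 6)) = 7.0711

Closest pair: (10, 4) and (7, 6) with distance 3.6056

The closest pair is (10, 4) and (7, 6) with Euclidean distance 3.6056. For 6 points, brute-force pairwise comparison is shown above. For large n, the divide-and-conquer algorithm (sort by x, recurse on halves, check the dividing strip) achieves O(n log n).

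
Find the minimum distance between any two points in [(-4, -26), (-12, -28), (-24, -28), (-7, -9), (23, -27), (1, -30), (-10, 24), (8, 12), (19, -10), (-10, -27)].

Computing all pairwise distances among 10 points:

d((-4, -26), (-12, -28)) = 8.2462
d((-4, -26), (-24, -28)) = 20.0998
d((-4, -26), (-7, -9)) = 17.2627
d((-4, -26), (23, -27)) = 27.0185
d((-4, -26), (1, -30)) = 6.4031
d((-4, -26), (-10, 24)) = 50.3587
d((-4, -26), (8, 12)) = 39.8497
d((-4, -26), (19, -10)) = 28.0179
d((-4, -26), (-10, -27)) = 6.0828
d((-12, -28), (-24, -28)) = 12.0
d((-12, -28), (-7, -9)) = 19.6469
d((-12, -28), (23, -27)) = 35.0143
d((-12, -28), (1, -30)) = 13.1529
d((-12, -28), (-10, 24)) = 52.0384
d((-12, -28), (8, 12)) = 44.7214
d((-12, -28), (19, -10)) = 35.8469
d((-12, -28), (-10, -27)) = 2.2361 <-- minimum
d((-24, -28), (-7, -9)) = 25.4951
d((-24, -28), (23, -27)) = 47.0106
d((-24, -28), (1, -30)) = 25.0799
d((-24, -28), (-10, 24)) = 53.8516
d((-24, -28), (8, 12)) = 51.225
d((-24, -28), (19, -10)) = 46.6154
d((-24, -28), (-10, -27)) = 14.0357
d((-7, -9), (23, -27)) = 34.9857
d((-7, -9), (1, -30)) = 22.4722
d((-7, -9), (-10, 24)) = 33.1361
d((-7, -9), (8, 12)) = 25.807
d((-7, -9), (19, -10)) = 26.0192
d((-7, -9), (-10, -27)) = 18.2483
d((23, -27), (1, -30)) = 22.2036
d((23, -27), (-10, 24)) = 60.7454
d((23, -27), (8, 12)) = 41.7852
d((23, -27), (19, -10)) = 17.4642
d((23, -27), (-10, -27)) = 33.0
d((1, -30), (-10, 24)) = 55.109
d((1, -30), (8, 12)) = 42.5793
d((1, -30), (19, -10)) = 26.9072
d((1, -30), (-10, -27)) = 11.4018
d((-10, 24), (8, 12)) = 21.6333
d((-10, 24), (19, -10)) = 44.6878
d((-10, 24), (-10, -27)) = 51.0
d((8, 12), (19, -10)) = 24.5967
d((8, 12), (-10, -27)) = 42.9535
d((19, -10), (-10, -27)) = 33.6155

Closest pair: (-12, -28) and (-10, -27) with distance 2.2361

The closest pair is (-12, -28) and (-10, -27) with Euclidean distance 2.2361. For 10 points, brute-force pairwise comparison is shown above. For large n, the divide-and-conquer algorithm (sort by x, recurse on halves, check the dividing strip) achieves O(n log n).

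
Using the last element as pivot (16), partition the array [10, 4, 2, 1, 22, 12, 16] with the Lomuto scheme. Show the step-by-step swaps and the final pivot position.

Lomuto partition with pivot = 16:

Initial array: [10, 4, 2, 1, 22, 12, 16]

arr[0]=10 <= 16: swap with position 0, array becomes [10, 4, 2, 1, 22, 12, 16]
arr[1]=4 <= 16: swap with position 1, array becomes [10, 4, 2, 1, 22, 12, 16]
arr[2]=2 <= 16: swap with position 2, array becomes [10, 4, 2, 1, 22, 12, 16]
arr[3]=1 <= 16: swap with position 3, array becomes [10, 4, 2, 1, 22, 12, 16]
arr[4]=22 > 16: no swap
arr[5]=12 <= 16: swap with position 4, array becomes [10, 4, 2, 1, 12, 22, 16]

Place pivot at position 5: [10, 4, 2, 1, 12, 16, 22]
Pivot position: 5

After partitioning with pivot 16, the array becomes [10, 4, 2, 1, 12, 16, 22]. The pivot is placed at index 5. All elements to the left of the pivot are <= 16, and all elements to the right are > 16.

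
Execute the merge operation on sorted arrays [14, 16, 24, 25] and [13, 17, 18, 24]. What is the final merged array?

Merging process:

Compare 14 vs 13: take 13 from right. Merged: [13]
Compare 14 vs 17: take 14 from left. Merged: [13, 14]
Compare 16 vs 17: take 16 from left. Merged: [13, 14, 16]
Compare 24 vs 17: take 17 from right. Merged: [13, 14, 16, 17]
Compare 24 vs 18: take 18 from right. Merged: [13, 14, 16, 17, 18]
Compare 24 vs 24: take 24 from left. Merged: [13, 14, 16, 17, 18, 24]
Compare 25 vs 24: take 24 from right. Merged: [13, 14, 16, 17, 18, 24, 24]
Append remaining from left: [25]. Merged: [13, 14, 16, 17, 18, 24, 24, 25]

Final merged array: [13, 14, 16, 17, 18, 24, 24, 25]
Total comparisons: 7

The merged array is [13, 14, 16, 17, 18, 24, 24, 25], requiring 7 comparisons. The merge step runs in O(n) time where n is the total number of elements.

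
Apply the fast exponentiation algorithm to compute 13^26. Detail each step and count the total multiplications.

Computing 13^26 by squaring (build up from 13^1; each line after the first costs one multiplication):

13^1 = 13
13^2 = (13^1)^2 = 13^2 = 169
13^3 = 13 * 13^2 = 13 * 169 = 2197
13^6 = (13^3)^2 = 2197^2 = 4826809
13^12 = (13^6)^2 = 4826809^2 = 23298085122481
13^13 = 13 * 13^12 = 13 * 23298085122481 = 302875106592253
13^26 = (13^13)^2 = 302875106592253^2 = 91733330193268616658399616009

Result: 91733330193268616658399616009
Multiplications needed: 6 (6 lines after 13^1)

13^26 = 91733330193268616658399616009. Using exponentiation by squaring, this requires 6 multiplications. The key idea: if the exponent is even, square the half-power; if odd, multiply by the base once.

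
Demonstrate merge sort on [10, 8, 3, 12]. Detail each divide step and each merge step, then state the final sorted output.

Merge sort trace:

Split: [10, 8, 3, 12] -> [10, 8] and [3, 12]
  Split: [10, 8] -> [10] and [8]
  Merge: [10] + [8] -> [8, 10]
  Split: [3, 12] -> [3] and [12]
  Merge: [3] + [12] -> [3, 12]
Merge: [8, 10] + [3, 12] -> [3, 8, 10, 12]

Final sorted array: [3, 8, 10, 12]

The merge sort proceeds by recursively splitting the array and merging sorted halves.
After all merges, the sorted array is [3, 8, 10, 12].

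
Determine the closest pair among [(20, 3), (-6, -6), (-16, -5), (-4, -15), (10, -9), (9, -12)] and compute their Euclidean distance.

Computing all pairwise distances among 6 points:

d((20, 3), (-6, -6)) = 27.5136
d((20, 3), (-16, -5)) = 36.8782
d((20, 3), (-4, -15)) = 30.0
d((20, 3), (10, -9)) = 15.6205
d((20, 3), (9, -12)) = 18.6011
d((-6, -6), (-16, -5)) = 10.0499
d((-6, -6), (-4, -15)) = 9.2195
d((-6, -6), (10, -9)) = 16.2788
d((-6, -6), (9, -12)) = 16.1555
d((-16, -5), (-4, -15)) = 15.6205
d((-16, -5), (10, -9)) = 26.3059
d((-16, -5), (9, -12)) = 25.9615
d((-4, -15), (10, -9)) = 15.2315
d((-4, -15), (9, -12)) = 13.3417
d((10, -9), (9, -12)) = 3.1623 <-- minimum

Closest pair: (10, -9) and (9, -12) with distance 3.1623

The closest pair is (10, -9) and (9, -12) with Euclidean distance 3.1623. For 6 points, brute-force pairwise comparison is shown above. For large n, the divide-and-conquer algorithm (sort by x, recurse on halves, check the dividing strip) achieves O(n log n).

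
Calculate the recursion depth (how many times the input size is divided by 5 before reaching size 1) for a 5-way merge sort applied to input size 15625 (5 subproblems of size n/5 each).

For divide and conquer with division factor 5:

Problem sizes at each level:
Level 0: 15625
Level 1: 3125
Level 2: 625
Level 3: 125
Level 4: 25
Level 5: 5
Level 6: 1

The root is level 0 and the size-1 base case is level 6 (the tree spans levels 0 through 6, i.e. 7 levels counting the root), so the depth is the number of divisions: log_5(15625) = 6

The recursion tree depth is log_5(15625) = 6. At each level, the problem size is divided by 5, so it takes 6 divisions to reduce to a base case of size 1. The algorithm makes 5 recursive calls at each level.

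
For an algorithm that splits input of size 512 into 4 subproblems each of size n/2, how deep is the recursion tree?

For divide and conquer with division factor 2:

Problem sizes at each level:
Level 0: 512
Level 1: 256
Level 2: 128
Level 3: 64
Level 4: 32
Level 5: 16
Level 6: 8
Level 7: 4
Level 8: 2
Level 9: 1

The root is level 0 and the size-1 base case is level 9 (the tree spans levels 0 through 9, i.e. 10 levels counting the root), so the depth is the number of divisions: log_2(512) = 9

The recursion tree depth is log_2(512) = 9. At each level, the problem size is divided by 2, so it takes 9 divisions to reduce to a base case of size 1. The algorithm makes 4 recursive calls at each level.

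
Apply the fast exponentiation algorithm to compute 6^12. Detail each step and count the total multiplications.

Computing 6^12 by squaring (build up from 6^1; each line after the first costs one multiplication):

6^1 = 6
6^2 = (6^1)^2 = 6^2 = 36
6^3 = 6 * 6^2 = 6 * 36 = 216
6^6 = (6^3)^2 = 216^2 = 46656
6^12 = (6^6)^2 = 46656^2 = 2176782336

Result: 2176782336
Multiplications needed: 4 (4 lines after 6^1)

6^12 = 2176782336. Using exponentiation by squaring, this requires 4 multiplications. The key idea: if the exponent is even, square the half-power; if odd, multiply by the base once.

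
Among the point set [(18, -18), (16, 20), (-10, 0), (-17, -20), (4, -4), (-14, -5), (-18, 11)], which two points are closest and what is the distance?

Computing all pairwise distances among 7 points:

d((18, -18), (16, 20)) = 38.0526
d((18, -18), (-10, 0)) = 33.2866
d((18, -18), (-17, -20)) = 35.0571
d((18, -18), (4, -4)) = 19.799
d((18, -18), (-14, -5)) = 34.5398
d((18, -18), (-18, 11)) = 46.2277
d((16, 20), (-10, 0)) = 32.8024
d((16, 20), (-17, -20)) = 51.8556
d((16, 20), (4, -4)) = 26.8328
d((16, 20), (-14, -5)) = 39.0512
d((16, 20), (-18, 11)) = 35.171
d((-10, 0), (-17, -20)) = 21.1896
d((-10, 0), (4, -4)) = 14.5602
d((-10, 0), (-14, -5)) = 6.4031 <-- minimum
d((-10, 0), (-18, 11)) = 13.6015
d((-17, -20), (4, -4)) = 26.4008
d((-17, -20), (-14, -5)) = 15.2971
d((-17, -20), (-18, 11)) = 31.0161
d((4, -4), (-14, -5)) = 18.0278
d((4, -4), (-18, 11)) = 26.6271
d((-14, -5), (-18, 11)) = 16.4924

Closest pair: (-10, 0) and (-14, -5) with distance 6.4031

The closest pair is (-10, 0) and (-14, -5) with Euclidean distance 6.4031. For 7 points, brute-force pairwise comparison is shown above. For large n, the divide-and-conquer algorithm (sort by x, recurse on halves, check the dividing strip) achieves O(n log n).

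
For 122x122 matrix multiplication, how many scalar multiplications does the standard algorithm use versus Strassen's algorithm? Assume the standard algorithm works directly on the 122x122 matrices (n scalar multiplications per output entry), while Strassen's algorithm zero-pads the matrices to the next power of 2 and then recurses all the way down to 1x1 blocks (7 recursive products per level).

Matrix multiplication for 122x122 matrices:

Strassen's algorithm requires power-of-2 dimensions. Pad 122x122 to 128x128 (next power of 2).

Standard algorithm: 122^3 = 1815848 multiplications
Strassen's algorithm: 7^(log2(128)) = 7^7 = 823543 multiplications
Savings: 1815848 - 823543 = 992305 multiplications

Standard: 1815848 multiplications (122^3). Strassen: 823543 multiplications (7^7, after padding to 128x128). Strassen reduces 8 recursive multiplications to 7 at each level.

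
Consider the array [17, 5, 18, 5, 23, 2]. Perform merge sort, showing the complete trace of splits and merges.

Merge sort trace:

Split: [17, 5, 18, 5, 23, 2] -> [17, 5, 18] and [5, 23, 2]
  Split: [17, 5, 18] -> [17] and [5, 18]
    Split: [5, 18] -> [5] and [18]
    Merge: [5] + [18] -> [5, 18]
  Merge: [17] + [5, 18] -> [5, 17, 18]
  Split: [5, 23, 2] -> [5] and [23, 2]
    Split: [23, 2] -> [23] and [2]
    Merge: [23] + [2] -> [2, 23]
  Merge: [5] + [2, 23] -> [2, 5, 23]
Merge: [5, 17, 18] + [2, 5, 23] -> [2, 5, 5, 17, 18, 23]

Final sorted array: [2, 5, 5, 17, 18, 23]

The merge sort proceeds by recursively splitting the array and merging sorted halves.
After all merges, the sorted array is [2, 5, 5, 17, 18, 23].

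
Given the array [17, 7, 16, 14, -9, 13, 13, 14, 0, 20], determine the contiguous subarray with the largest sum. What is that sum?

Using Kadane's algorithm on [17, 7, 16, 14, -9, 13, 13, 14, 0, 20]:

Scanning through the array:
Position 1 (value 7): max_ending_here = 24, max_so_far = 24
Position 2 (value 16): max_ending_here = 40, max_so_far = 40
Position 3 (value 14): max_ending_here = 54, max_so_far = 54
Position 4 (value -9): max_ending_here = 45, max_so_far = 54
Position 5 (value 13): max_ending_here = 58, max_so_far = 58
Position 6 (value 13): max_ending_here = 71, max_so_far = 71
Position 7 (value 14): max_ending_here = 85, max_so_far = 85
Position 8 (value 0): max_ending_here = 85, max_so_far = 85
Position 9 (value 20): max_ending_here = 105, max_so_far = 105

Maximum subarray: [17, 7, 16, 14, -9, 13, 13, 14, 0, 20]
Maximum sum: 105

The maximum subarray is [17, 7, 16, 14, -9, 13, 13, 14, 0, 20] with sum 105. This subarray runs from index 0 to index 9.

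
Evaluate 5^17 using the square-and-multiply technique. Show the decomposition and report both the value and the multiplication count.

Computing 5^17 by squaring (build up from 5^1; each line after the first costs one multiplication):

5^1 = 5
5^2 = (5^1)^2 = 5^2 = 25
5^4 = (5^2)^2 = 25^2 = 625
5^8 = (5^4)^2 = 625^2 = 390625
5^16 = (5^8)^2 = 390625^2 = 152587890625
5^17 = 5 * 5^16 = 5 * 152587890625 = 762939453125

Result: 762939453125
Multiplications needed: 5 (5 lines after 5^1)

5^17 = 762939453125. Using exponentiation by squaring, this requires 5 multiplications. The key idea: if the exponent is even, square the half-power; if odd, multiply by the base once.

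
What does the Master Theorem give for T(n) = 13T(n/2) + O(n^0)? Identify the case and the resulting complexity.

Master Theorem for T(n) = 13T(n/2) + O(n^0):

a = 13, b = 2, c = 0
log_b(a) = log_2(13) = 3.7004

Case 1: c = 0 < log_2(13) = 3.7004
T(n) = O(n^(log_2 13))

For T(n) = 13T(n/2) + O(n^0): log_2(13) = 3.7004. This is Case 1 of the Master Theorem (c < log_b(a), work dominated by leaves), giving O(n^(log_2 13)).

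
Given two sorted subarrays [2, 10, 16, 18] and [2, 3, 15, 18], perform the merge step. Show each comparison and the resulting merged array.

Merging process:

Compare 2 vs 2: take 2 from left. Merged: [2]
Compare 10 vs 2: take 2 from right. Merged: [2, 2]
Compare 10 vs 3: take 3 from right. Merged: [2, 2, 3]
Compare 10 vs 15: take 10 from left. Merged: [2, 2, 3, 10]
Compare 16 vs 15: take 15 from right. Merged: [2, 2, 3, 10, 15]
Compare 16 vs 18: take 16 from left. Merged: [2, 2, 3, 10, 15, 16]
Compare 18 vs 18: take 18 from left. Merged: [2, 2, 3, 10, 15, 16, 18]
Append remaining from right: [18]. Merged: [2, 2, 3, 10, 15, 16, 18, 18]

Final merged array: [2, 2, 3, 10, 15, 16, 18, 18]
Total comparisons: 7

The merged array is [2, 2, 3, 10, 15, 16, 18, 18], requiring 7 comparisons. The merge step runs in O(n) time where n is the total number of elements.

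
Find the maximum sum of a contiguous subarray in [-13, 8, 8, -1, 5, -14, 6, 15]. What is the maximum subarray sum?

Using Kadane's algorithm on [-13, 8, 8, -1, 5, -14, 6, 15]:

Scanning through the array:
Position 1 (value 8): max_ending_here = 8, max_so_far = 8
Position 2 (value 8): max_ending_here = 16, max_so_far = 16
Position 3 (value -1): max_ending_here = 15, max_so_far = 16
Position 4 (value 5): max_ending_here = 20, max_so_far = 20
Position 5 (value -14): max_ending_here = 6, max_so_far = 20
Position 6 (value 6): max_ending_here = 12, max_so_far = 20
Position 7 (value 15): max_ending_here = 27, max_so_far = 27

Maximum subarray: [8, 8, -1, 5, -14, 6, 15]
Maximum sum: 27

The maximum subarray is [8, 8, -1, 5, -14, 6, 15] with sum 27. This subarray runs from index 1 to index 7.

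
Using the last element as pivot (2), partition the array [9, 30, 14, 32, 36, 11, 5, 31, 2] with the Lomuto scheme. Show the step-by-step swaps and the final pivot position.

Lomuto partition with pivot = 2:

Initial array: [9, 30, 14, 32, 36, 11, 5, 31, 2]

arr[0]=9 > 2: no swap
arr[1]=30 > 2: no swap
arr[2]=14 > 2: no swap
arr[3]=32 > 2: no swap
arr[4]=36 > 2: no swap
arr[5]=11 > 2: no swap
arr[6]=5 > 2: no swap
arr[7]=31 > 2: no swap

Place pivot at position 0: [2, 30, 14, 32, 36, 11, 5, 31, 9]
Pivot position: 0

After partitioning with pivot 2, the array becomes [2, 30, 14, 32, 36, 11, 5, 31, 9]. The pivot is placed at index 0. All elements to the left of the pivot are <= 2, and all elements to the right are > 2.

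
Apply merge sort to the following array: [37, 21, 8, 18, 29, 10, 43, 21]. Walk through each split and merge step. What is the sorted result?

Merge sort trace:

Split: [37, 21, 8, 18, 29, 10, 43, 21] -> [37, 21, 8, 18] and [29, 10, 43, 21]
  Split: [37, 21, 8, 18] -> [37, 21] and [8, 18]
    Split: [37, 21] -> [37] and [21]
    Merge: [37] + [21] -> [21, 37]
    Split: [8, 18] -> [8] and [18]
    Merge: [8] + [18] -> [8, 18]
  Merge: [21, 37] + [8, 18] -> [8, 18, 21, 37]
  Split: [29, 10, 43, 21] -> [29, 10] and [43, 21]
    Split: [29, 10] -> [29] and [10]
    Merge: [29] + [10] -> [10, 29]
    Split: [43, 21] -> [43] and [21]
    Merge: [43] + [21] -> [21, 43]
  Merge: [10, 29] + [21, 43] -> [10, 21, 29, 43]
Merge: [8, 18, 21, 37] + [10, 21, 29, 43] -> [8, 10, 18, 21, 21, 29, 37, 43]

Final sorted array: [8, 10, 18, 21, 21, 29, 37, 43]

The merge sort proceeds by recursively splitting the array and merging sorted halves.
After all merges, the sorted array is [8, 10, 18, 21, 21, 29, 37, 43].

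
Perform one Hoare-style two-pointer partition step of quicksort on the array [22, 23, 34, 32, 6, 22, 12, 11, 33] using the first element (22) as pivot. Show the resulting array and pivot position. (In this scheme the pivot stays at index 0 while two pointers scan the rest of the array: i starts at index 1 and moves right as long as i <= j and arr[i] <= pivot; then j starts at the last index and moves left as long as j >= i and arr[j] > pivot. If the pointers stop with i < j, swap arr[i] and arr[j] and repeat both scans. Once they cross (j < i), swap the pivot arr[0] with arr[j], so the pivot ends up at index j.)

Hoare-style two-pointer partition with pivot = 22:

Initial array: [22, 23, 34, 32, 6, 22, 12, 11, 33]

Pointers start at i = 1, j = 8.
i stops at index 1 (arr[1]=23 > 22), j stops at index 7 (arr[7]=11 <= 22): swap arr[1] and arr[7], array becomes [22, 11, 34, 32, 6, 22, 12, 23, 33]
i stops at index 2 (arr[2]=34 > 22), j stops at index 6 (arr[6]=12 <= 22): swap arr[2] and arr[6], array becomes [22, 11, 12, 32, 6, 22, 34, 23, 33]
i stops at index 3 (arr[3]=32 > 22), j stops at index 5 (arr[5]=22 <= 22): swap arr[3] and arr[5], array becomes [22, 11, 12, 22, 6, 32, 34, 23, 33]
i ends at 5, j ends at 4: the pointers have crossed (j < i), so scanning stops.

Swap pivot arr[0] with arr[4] to place pivot at position 4: [6, 11, 12, 22, 22, 32, 34, 23, 33]
Pivot position: 4

After partitioning with pivot 22, the array becomes [6, 11, 12, 22, 22, 32, 34, 23, 33]. The pivot is placed at index 4. All elements to the left of the pivot are <= 22, and all elements to the right are > 22.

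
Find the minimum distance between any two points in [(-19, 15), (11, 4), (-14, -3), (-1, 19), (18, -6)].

Computing all pairwise distances among 5 points:

d((-19, 15), (11, 4)) = 31.9531
d((-19, 15), (-14, -3)) = 18.6815
d((-19, 15), (-1, 19)) = 18.4391
d((-19, 15), (18, -6)) = 42.5441
d((11, 4), (-14, -3)) = 25.9615
d((11, 4), (-1, 19)) = 19.2094
d((11, 4), (18, -6)) = 12.2066 <-- minimum
d((-14, -3), (-1, 19)) = 25.5539
d((-14, -3), (18, -6)) = 32.1403
d((-1, 19), (18, -6)) = 31.4006

Closest pair: (11, 4) and (18, -6) with distance 12.2066

The closest pair is (11, 4) and (18, -6) with Euclidean distance 12.2066. For 5 points, brute-force pairwise comparison is shown above. For large n, the divide-and-conquer algorithm (sort by x, recurse on halves, check the dividing strip) achieves O(n log n).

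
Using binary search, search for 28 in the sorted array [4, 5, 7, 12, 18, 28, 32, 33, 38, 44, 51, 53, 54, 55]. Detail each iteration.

Binary search for 28 in [4, 5, 7, 12, 18, 28, 32, 33, 38, 44, 51, 53, 54, 55]:

lo=0, hi=13, mid=6, arr[mid]=32 -> 32 > 28, search left half
lo=0, hi=5, mid=2, arr[mid]=7 -> 7 < 28, search right half
lo=3, hi=5, mid=4, arr[mid]=18 -> 18 < 28, search right half
lo=5, hi=5, mid=5, arr[mid]=28 -> Found target at index 5!

Binary search finds 28 at index 5 after 4 comparisons. The search repeatedly halves the search space by comparing with the middle element.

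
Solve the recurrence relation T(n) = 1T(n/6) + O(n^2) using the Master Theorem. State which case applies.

Master Theorem for T(n) = 1T(n/6) + O(n^2):

a = 1, b = 6, c = 2
log_b(a) = log_6(1) = 0.0000

Case 3: c = 2 > log_6(1) = 0.0000
T(n) = O(n^2) = O(n^2)

For T(n) = 1T(n/6) + O(n^2): log_6(1) = 0.0000. This is Case 3 of the Master Theorem (c > log_b(a), work dominated by root), giving O(n^2).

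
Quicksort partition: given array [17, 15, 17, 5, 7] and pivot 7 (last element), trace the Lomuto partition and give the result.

Lomuto partition with pivot = 7:

Initial array: [17, 15, 17, 5, 7]

arr[0]=17 > 7: no swap
arr[1]=15 > 7: no swap
arr[2]=17 > 7: no swap
arr[3]=5 <= 7: swap with position 0, array becomes [5, 15, 17, 17, 7]

Place pivot at position 1: [5, 7, 17, 17, 15]
Pivot position: 1

After partitioning with pivot 7, the array becomes [5, 7, 17, 17, 15]. The pivot is placed at index 1. All elements to the left of the pivot are <= 7, and all elements to the right are > 7.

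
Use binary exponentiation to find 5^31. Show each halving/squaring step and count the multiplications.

Computing 5^31 by squaring (build up from 5^1; each line after the first costs one multiplication):

5^1 = 5
5^2 = (5^1)^2 = 5^2 = 25
5^3 = 5 * 5^2 = 5 * 25 = 125
5^6 = (5^3)^2 = 125^2 = 15625
5^7 = 5 * 5^6 = 5 * 15625 = 78125
5^14 = (5^7)^2 = 78125^2 = 6103515625
5^15 = 5 * 5^14 = 5 * 6103515625 = 30517578125
5^30 = (5^15)^2 = 30517578125^2 = 931322574615478515625
5^31 = 5 * 5^30 = 5 * 931322574615478515625 = 4656612873077392578125

Result: 4656612873077392578125
Multiplications needed: 8 (8 lines after 5^1)

5^31 = 4656612873077392578125. Using exponentiation by squaring, this requires 8 multiplications. The key idea: if the exponent is even, square the half-power; if odd, multiply by the base once.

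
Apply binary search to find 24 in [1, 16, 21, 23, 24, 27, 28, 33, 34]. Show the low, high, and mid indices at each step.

Binary search for 24 in [1, 16, 21, 23, 24, 27, 28, 33, 34]:

lo=0, hi=8, mid=4, arr[mid]=24 -> Found target at index 4!

Binary search finds 24 at index 4 after 1 comparisons. The search repeatedly halves the search space by comparing with the middle element.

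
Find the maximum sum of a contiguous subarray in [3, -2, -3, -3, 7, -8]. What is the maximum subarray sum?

Using Kadane's algorithm on [3, -2, -3, -3, 7, -8]:

Scanning through the array:
Position 1 (value -2): max_ending_here = 1, max_so_far = 3
Position 2 (value -3): max_ending_here = -2, max_so_far = 3
Position 3 (value -3): max_ending_here = -3, max_so_far = 3
Position 4 (value 7): max_ending_here = 7, max_so_far = 7
Position 5 (value -8): max_ending_here = -1, max_so_far = 7

Maximum subarray: [7]
Maximum sum: 7

The maximum subarray is [7] with sum 7. This subarray runs from index 4 to index 4.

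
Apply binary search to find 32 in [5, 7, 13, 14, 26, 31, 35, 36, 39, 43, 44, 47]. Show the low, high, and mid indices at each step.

Binary search for 32 in [5, 7, 13, 14, 26, 31, 35, 36, 39, 43, 44, 47]:

lo=0, hi=11, mid=5, arr[mid]=31 -> 31 < 32, search right half
lo=6, hi=11, mid=8, arr[mid]=39 -> 39 > 32, search left half
lo=6, hi=7, mid=6, arr[mid]=35 -> 35 > 32, search left half
lo=6 > hi=5, target 32 not found

Binary search determines that 32 is not in the array after 3 comparisons. The search space was exhausted without finding the target.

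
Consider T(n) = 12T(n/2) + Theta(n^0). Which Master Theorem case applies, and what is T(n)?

Master Theorem for T(n) = 12T(n/2) + O(n^0):

a = 12, b = 2, c = 0
log_b(a) = log_2(12) = 3.5850

Case 1: c = 0 < log_2(12) = 3.5850
T(n) = O(n^(log_2 12))

For T(n) = 12T(n/2) + O(n^0): log_2(12) = 3.5850. This is Case 1 of the Master Theorem (c < log_b(a), work dominated by leaves), giving O(n^(log_2 12)).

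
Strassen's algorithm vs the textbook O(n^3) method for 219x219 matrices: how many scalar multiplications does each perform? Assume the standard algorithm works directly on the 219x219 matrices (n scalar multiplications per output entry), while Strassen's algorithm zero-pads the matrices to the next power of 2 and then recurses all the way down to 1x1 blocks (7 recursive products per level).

Matrix multiplication for 219x219 matrices:

Strassen's algorithm requires power-of-2 dimensions. Pad 219x219 to 256x256 (next power of 2).

Standard algorithm: 219^3 = 10503459 multiplications
Strassen's algorithm: 7^(log2(256)) = 7^8 = 5764801 multiplications
Savings: 10503459 - 5764801 = 4738658 multiplications

Standard: 10503459 multiplications (219^3). Strassen: 5764801 multiplications (7^8, after padding to 256x256). Strassen reduces 8 recursive multiplications to 7 at each level.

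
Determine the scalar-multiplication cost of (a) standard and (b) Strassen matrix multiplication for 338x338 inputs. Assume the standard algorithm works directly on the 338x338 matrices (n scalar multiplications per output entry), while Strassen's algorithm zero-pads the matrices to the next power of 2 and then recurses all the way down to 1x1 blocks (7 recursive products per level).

Matrix multiplication for 338x338 matrices:

Strassen's algorithm requires power-of-2 dimensions. Pad 338x338 to 512x512 (next power of 2).

Standard algorithm: 338^3 = 38614472 multiplications
Strassen's algorithm: 7^(log2(512)) = 7^9 = 40353607 multiplications
Difference: 38614472 - 40353607 = -1739135 (Strassen uses MORE here due to padding overhead — for small or just-over-power-of-2 n, padding can outweigh the per-level savings)

Standard: 38614472 multiplications (338^3). Strassen: 40353607 multiplications (7^9, after padding to 512x512). Strassen reduces 8 recursive multiplications to 7 at each level.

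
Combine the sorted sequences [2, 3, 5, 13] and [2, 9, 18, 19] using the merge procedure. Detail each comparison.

Merging process:

Compare 2 vs 2: take 2 from left. Merged: [2]
Compare 3 vs 2: take 2 from right. Merged: [2, 2]
Compare 3 vs 9: take 3 from left. Merged: [2, 2, 3]
Compare 5 vs 9: take 5 from left. Merged: [2, 2, 3, 5]
Compare 13 vs 9: take 9 from right. Merged: [2, 2, 3, 5, 9]
Compare 13 vs 18: take 13 from left. Merged: [2, 2, 3, 5, 9, 13]
Append remaining from right: [18, 19]. Merged: [2, 2, 3, 5, 9, 13, 18, 19]

Final merged array: [2, 2, 3, 5, 9, 13, 18, 19]
Total comparisons: 6

The merged array is [2, 2, 3, 5, 9, 13, 18, 19], requiring 6 comparisons. The merge step runs in O(n) time where n is the total number of elements.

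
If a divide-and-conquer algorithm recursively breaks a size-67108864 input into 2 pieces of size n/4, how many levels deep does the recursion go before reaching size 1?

For divide and conquer with division factor 4:

Problem sizes at each level:
Level 0: 67108864
Level 1: 16777216
Level 2: 4194304
Level 3: 1048576
Level 4: 262144
Level 5: 65536
Level 6: 16384
Level 7: 4096
Level 8: 1024
Level 9: 256
Level 10: 64
Level 11: 16
Level 12: 4
Level 13: 1

The root is level 0 and the size-1 base case is level 13 (the tree spans levels 0 through 13, i.e. 14 levels counting the root), so the depth is the number of divisions: log_4(67108864) = 13

The recursion tree depth is log_4(67108864) = 13. At each level, the problem size is divided by 4, so it takes 13 divisions to reduce to a base case of size 1. The algorithm makes 2 recursive calls at each level.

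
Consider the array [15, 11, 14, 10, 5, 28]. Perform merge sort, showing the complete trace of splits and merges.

Merge sort trace:

Split: [15, 11, 14, 10, 5, 28] -> [15, 11, 14] and [10, 5, 28]
  Split: [15, 11, 14] -> [15] and [11, 14]
    Split: [11, 14] -> [11] and [14]
    Merge: [11] + [14] -> [11, 14]
  Merge: [15] + [11, 14] -> [11, 14, 15]
  Split: [10, 5, 28] -> [10] and [5, 28]
    Split: [5, 28] -> [5] and [28]
    Merge: [5] + [28] -> [5, 28]
  Merge: [10] + [5, 28] -> [5, 10, 28]
Merge: [11, 14, 15] + [5, 10, 28] -> [5, 10, 11, 14, 15, 28]

Final sorted array: [5, 10, 11, 14, 15, 28]

The merge sort proceeds by recursively splitting the array and merging sorted halves.
After all merges, the sorted array is [5, 10, 11, 14, 15, 28].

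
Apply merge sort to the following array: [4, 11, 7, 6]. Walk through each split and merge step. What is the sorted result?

Merge sort trace:

Split: [4, 11, 7, 6] -> [4, 11] and [7, 6]
  Split: [4, 11] -> [4] and [11]
  Merge: [4] + [11] -> [4, 11]
  Split: [7, 6] -> [7] and [6]
  Merge: [7] + [6] -> [6, 7]
Merge: [4, 11] + [6, 7] -> [4, 6, 7, 11]

Final sorted array: [4, 6, 7, 11]

The merge sort proceeds by recursively splitting the array and merging sorted halves.
After all merges, the sorted array is [4, 6, 7, 11].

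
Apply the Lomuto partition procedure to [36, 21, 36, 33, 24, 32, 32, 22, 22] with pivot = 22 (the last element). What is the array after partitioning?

Lomuto partition with pivot = 22:

Initial array: [36, 21, 36, 33, 24, 32, 32, 22, 22]

arr[0]=36 > 22: no swap
arr[1]=21 <= 22: swap with position 0, array becomes [21, 36, 36, 33, 24, 32, 32, 22, 22]
arr[2]=36 > 22: no swap
arr[3]=33 > 22: no swap
arr[4]=24 > 22: no swap
arr[5]=32 > 22: no swap
arr[6]=32 > 22: no swap
arr[7]=22 <= 22: swap with position 1, array becomes [21, 22, 36, 33, 24, 32, 32, 36, 22]

Place pivot at position 2: [21, 22, 22, 33, 24, 32, 32, 36, 36]
Pivot position: 2

After partitioning with pivot 22, the array becomes [21, 22, 22, 33, 24, 32, 32, 36, 36]. The pivot is placed at index 2. All elements to the left of the pivot are <= 22, and all elements to the right are > 22.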